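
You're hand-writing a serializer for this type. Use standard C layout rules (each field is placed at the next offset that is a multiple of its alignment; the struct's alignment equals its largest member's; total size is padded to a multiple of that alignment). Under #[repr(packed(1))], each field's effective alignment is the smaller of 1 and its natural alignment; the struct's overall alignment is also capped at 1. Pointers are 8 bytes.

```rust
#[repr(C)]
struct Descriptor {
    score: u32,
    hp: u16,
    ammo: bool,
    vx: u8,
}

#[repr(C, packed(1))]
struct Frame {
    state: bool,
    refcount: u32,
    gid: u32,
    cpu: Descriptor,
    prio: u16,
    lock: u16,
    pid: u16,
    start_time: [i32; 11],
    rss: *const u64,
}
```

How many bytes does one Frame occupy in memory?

Descriptor: 0..4  score  (4B, 4-aligned); 4..6  hp  (2B, 2-aligned); 6..7  ammo  (1B, 1-aligned); 7..8  vx  (1B, 1-aligned); sizeof = 8, alignof = 4
0..1  state  (1B, 1-aligned)
1..5  refcount  (4B, 1-aligned)
5..9  gid  (4B, 1-aligned)
9..17  cpu  (8B, 1-aligned)
17..19  prio  (2B, 1-aligned)
19..21  lock  (2B, 1-aligned)
21..23  pid  (2B, 1-aligned)
23..67  start_time  (44B, 1-aligned)
67..75  rss  (8B, 1-aligned)
sizeof = 75, alignof = 1

75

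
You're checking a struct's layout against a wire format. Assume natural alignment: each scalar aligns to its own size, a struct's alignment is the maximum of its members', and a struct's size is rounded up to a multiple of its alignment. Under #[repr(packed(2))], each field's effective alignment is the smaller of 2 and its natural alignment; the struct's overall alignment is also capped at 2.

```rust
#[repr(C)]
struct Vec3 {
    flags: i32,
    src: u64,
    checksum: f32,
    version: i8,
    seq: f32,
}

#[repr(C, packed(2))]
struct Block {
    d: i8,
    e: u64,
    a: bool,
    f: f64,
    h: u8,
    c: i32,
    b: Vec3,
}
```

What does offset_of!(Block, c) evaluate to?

22

Vec3: flags at 0 (size 4, align 4) → ends 4; pad 4 to align 8 for src; src at 8 (size 8, align 8) → ends 16; checksum at 16 (size 4, align 4) → ends 20; version at 20 (size 1, align 1) → ends 21; pad 3 to align 4 for seq; seq at 24 (size 4, align 4) → ends 28; tail pad 4 to reach multiple of 8; total 32 bytes, alignment 8
d at 0 (size 1, align 1) → ends 1
pad 1 to align 2 for e
e at 2 (size 8, align 2) → ends 10
a at 10 (size 1, align 1) → ends 11
pad 1 to align 2 for f
f at 12 (size 8, align 2) → ends 20
h at 20 (size 1, align 1) → ends 21
pad 1 to align 2 for c
c at 22 (size 4, align 2) → ends 26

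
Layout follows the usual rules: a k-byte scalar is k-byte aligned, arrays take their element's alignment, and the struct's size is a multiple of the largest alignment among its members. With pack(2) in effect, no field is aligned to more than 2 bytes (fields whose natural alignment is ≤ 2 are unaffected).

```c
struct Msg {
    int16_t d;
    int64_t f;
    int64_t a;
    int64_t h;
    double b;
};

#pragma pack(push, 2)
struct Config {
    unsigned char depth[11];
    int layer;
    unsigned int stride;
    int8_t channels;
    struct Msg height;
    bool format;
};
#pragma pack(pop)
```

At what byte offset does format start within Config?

62

Msg: 0..2  d  (2B, 2-aligned); 2..8  -- padding (6B); 8..16  f  (8B, 8-aligned); 16..24  a  (8B, 8-aligned); 24..32  h  (8B, 8-aligned); 32..40  b  (8B, 8-aligned); sizeof = 40, alignof = 8
0..11  depth  (11B, 1-aligned)
11..12  -- padding (1B)
12..16  layer  (4B, 2-aligned)
16..20  stride  (4B, 2-aligned)
20..21  channels  (1B, 1-aligned)
21..22  -- padding (1B)
22..62  height  (40B, 2-aligned)
62..63  format  (1B, 1-aligned)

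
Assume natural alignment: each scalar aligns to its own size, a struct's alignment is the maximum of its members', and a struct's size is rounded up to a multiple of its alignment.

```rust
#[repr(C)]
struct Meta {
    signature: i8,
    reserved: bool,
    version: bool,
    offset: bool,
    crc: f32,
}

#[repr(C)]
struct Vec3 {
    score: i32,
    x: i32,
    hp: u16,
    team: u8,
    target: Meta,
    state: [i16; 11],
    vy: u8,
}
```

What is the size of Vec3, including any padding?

Meta: @0: signature [1B, align 1] → 1; @1: reserved [1B, align 1] → 2; @2: version [1B, align 1] → 3; @3: offset [1B, align 1] → 4; @4: crc [4B, align 4] → 8; size 8, align 4
@0: score [4B, align 4] → 4
@4: x [4B, align 4] → 8
@8: hp [2B, align 2] → 10
@10: team [1B, align 1] → 11
+1 pad (align 4)
@12: target [8B, align 4] → 20
@20: state [22B, align 2] → 42
@42: vy [1B, align 1] → 43
+1 tail pad (align 4)
size 44, align 4

44 bytes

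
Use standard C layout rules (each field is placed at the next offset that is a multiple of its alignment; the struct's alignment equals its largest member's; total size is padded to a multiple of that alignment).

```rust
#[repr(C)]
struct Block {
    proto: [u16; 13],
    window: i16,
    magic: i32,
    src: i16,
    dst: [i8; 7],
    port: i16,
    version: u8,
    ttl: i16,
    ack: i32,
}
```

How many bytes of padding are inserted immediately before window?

@0: proto [26B, align 2] → 26
@26: window [2B, align 2] → 28

0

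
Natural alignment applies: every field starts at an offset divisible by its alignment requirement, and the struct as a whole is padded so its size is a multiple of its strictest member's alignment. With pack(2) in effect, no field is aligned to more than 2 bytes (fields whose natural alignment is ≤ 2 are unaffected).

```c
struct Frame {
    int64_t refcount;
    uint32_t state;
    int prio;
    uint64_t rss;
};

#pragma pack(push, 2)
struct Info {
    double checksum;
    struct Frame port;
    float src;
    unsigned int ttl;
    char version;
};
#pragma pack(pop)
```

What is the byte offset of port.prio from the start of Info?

20

Frame: @0: refcount [8B, align 8] → 8; @8: state [4B, align 4] → 12; @12: prio [4B, align 4] → 16; @16: rss [8B, align 8] → 24; size 24, align 8
@0: checksum [8B, align 2] → 8
@8: port [24B, align 2] → 32
within Frame: prio at 12
8 + 12 = 20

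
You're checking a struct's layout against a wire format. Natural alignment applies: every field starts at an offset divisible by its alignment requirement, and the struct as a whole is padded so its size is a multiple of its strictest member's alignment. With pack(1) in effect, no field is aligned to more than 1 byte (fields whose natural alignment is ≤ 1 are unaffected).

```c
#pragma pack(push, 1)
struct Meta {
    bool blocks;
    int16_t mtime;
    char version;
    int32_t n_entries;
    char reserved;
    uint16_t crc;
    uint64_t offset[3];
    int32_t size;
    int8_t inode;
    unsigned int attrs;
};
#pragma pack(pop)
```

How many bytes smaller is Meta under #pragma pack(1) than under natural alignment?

12

natural layout:
  blocks at 0 (size 1, align 1) → ends 1
  pad 1 to align 2 for mtime
  mtime at 2 (size 2, align 2) → ends 4
  version at 4 (size 1, align 1) → ends 5
  pad 3 to align 4 for n_entries
  n_entries at 8 (size 4, align 4) → ends 12
  reserved at 12 (size 1, align 1) → ends 13
  pad 1 to align 2 for crc
  crc at 14 (size 2, align 2) → ends 16
  offset at 16 (size 24, align 8) → ends 40
  size at 40 (size 4, align 4) → ends 44
  inode at 44 (size 1, align 1) → ends 45
  pad 3 to align 4 for attrs
  attrs at 48 (size 4, align 4) → ends 52
  tail pad 4 to reach multiple of 8
  total 56 bytes, alignment 8
packed(1) layout:
  blocks at 0 (size 1, align 1) → ends 1
  mtime at 1 (size 2, align 1) → ends 3
  version at 3 (size 1, align 1) → ends 4
  n_entries at 4 (size 4, align 1) → ends 8
  reserved at 8 (size 1, align 1) → ends 9
  crc at 9 (size 2, align 1) → ends 11
  offset at 11 (size 24, align 1) → ends 35
  size at 35 (size 4, align 1) → ends 39
  inode at 39 (size 1, align 1) → ends 40
  attrs at 40 (size 4, align 1) → ends 44
  total 44 bytes, alignment 1
56 − 44 = 12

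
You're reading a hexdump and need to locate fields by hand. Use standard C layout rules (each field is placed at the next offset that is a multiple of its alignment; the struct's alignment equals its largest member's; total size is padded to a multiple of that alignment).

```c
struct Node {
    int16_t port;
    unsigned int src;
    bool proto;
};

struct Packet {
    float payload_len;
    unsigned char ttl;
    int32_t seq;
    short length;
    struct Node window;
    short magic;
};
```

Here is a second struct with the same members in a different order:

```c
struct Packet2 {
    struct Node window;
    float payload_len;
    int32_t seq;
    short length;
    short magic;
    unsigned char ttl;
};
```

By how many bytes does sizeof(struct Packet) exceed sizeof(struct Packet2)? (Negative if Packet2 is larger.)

4

Node: @0: port [2B, align 2] → 2; +2 pad (align 4); @4: src [4B, align 4] → 8; @8: proto [1B, align 1] → 9; +3 tail pad (align 4); size 12, align 4
@0: payload_len [4B, align 4] → 4
@4: ttl [1B, align 1] → 5
+3 pad (align 4)
@8: seq [4B, align 4] → 12
@12: length [2B, align 2] → 14
+2 pad (align 4)
@16: window [12B, align 4] → 28
@28: magic [2B, align 2] → 30
+2 tail pad (align 4)
size 32, align 4
— Packet2 —
@0: window [12B, align 4] → 12
@12: payload_len [4B, align 4] → 16
@16: seq [4B, align 4] → 20
@20: length [2B, align 2] → 22
@22: magic [2B, align 2] → 24
@24: ttl [1B, align 1] → 25
+3 tail pad (align 4)
size 28, align 4
32 − 28 = 4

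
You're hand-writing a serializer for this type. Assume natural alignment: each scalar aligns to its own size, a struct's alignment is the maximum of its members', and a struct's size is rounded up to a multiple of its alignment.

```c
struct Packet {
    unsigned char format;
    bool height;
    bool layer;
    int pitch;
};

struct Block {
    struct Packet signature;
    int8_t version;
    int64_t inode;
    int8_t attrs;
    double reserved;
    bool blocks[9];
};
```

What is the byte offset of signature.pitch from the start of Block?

Packet: format at 0 (size 1, align 1) → ends 1; height at 1 (size 1, align 1) → ends 2; layer at 2 (size 1, align 1) → ends 3; pad 1 to align 4 for pitch; pitch at 4 (size 4, align 4) → ends 8; total 8 bytes, alignment 4
signature at 0 (size 8, align 4) → ends 8
within Packet: pitch at 4
0 + 4 = 4

4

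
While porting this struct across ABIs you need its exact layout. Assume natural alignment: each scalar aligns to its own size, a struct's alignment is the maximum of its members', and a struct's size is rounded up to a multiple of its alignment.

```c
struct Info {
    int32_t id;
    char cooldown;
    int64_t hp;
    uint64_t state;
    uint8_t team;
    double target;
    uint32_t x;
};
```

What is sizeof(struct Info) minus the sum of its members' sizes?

0..4  id  (4B, 4-aligned)
4..5  cooldown  (1B, 1-aligned)
5..8  -- padding (3B)
8..16  hp  (8B, 8-aligned)
16..24  state  (8B, 8-aligned)
24..25  team  (1B, 1-aligned)
25..32  -- padding (7B)
32..40  target  (8B, 8-aligned)
40..44  x  (4B, 4-aligned)
44..48  -- tail padding (4B)
sizeof = 48, alignof = 8
data bytes 34, size 48 → padding 14

14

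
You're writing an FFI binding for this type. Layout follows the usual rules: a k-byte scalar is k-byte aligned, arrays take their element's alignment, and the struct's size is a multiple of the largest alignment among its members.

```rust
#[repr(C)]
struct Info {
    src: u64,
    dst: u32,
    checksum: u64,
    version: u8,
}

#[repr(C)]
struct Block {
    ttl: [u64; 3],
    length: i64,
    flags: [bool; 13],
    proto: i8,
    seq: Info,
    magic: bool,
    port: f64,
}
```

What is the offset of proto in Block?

45

Info: 0..8  src  (8B, 8-aligned); 8..12  dst  (4B, 4-aligned); 12..16  -- padding (4B); 16..24  checksum  (8B, 8-aligned); 24..25  version  (1B, 1-aligned); 25..32  -- tail padding (7B); sizeof = 32, alignof = 8
0..24  ttl  (24B, 8-aligned)
24..32  length  (8B, 8-aligned)
32..45  flags  (13B, 1-aligned)
45..46  proto  (1B, 1-aligned)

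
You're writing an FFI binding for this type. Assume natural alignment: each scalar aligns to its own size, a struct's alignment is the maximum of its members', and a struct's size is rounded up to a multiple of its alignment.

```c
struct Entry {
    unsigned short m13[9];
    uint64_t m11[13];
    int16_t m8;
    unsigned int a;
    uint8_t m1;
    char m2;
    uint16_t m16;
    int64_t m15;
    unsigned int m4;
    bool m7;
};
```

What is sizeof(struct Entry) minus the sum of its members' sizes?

@0: m13 [18B, align 2] → 18
+6 pad (align 8)
@24: m11 [104B, align 8] → 128
@128: m8 [2B, align 2] → 130
+2 pad (align 4)
@132: a [4B, align 4] → 136
@136: m1 [1B, align 1] → 137
@137: m2 [1B, align 1] → 138
@138: m16 [2B, align 2] → 140
+4 pad (align 8)
@144: m15 [8B, align 8] → 152
@152: m4 [4B, align 4] → 156
@156: m7 [1B, align 1] → 157
+3 tail pad (align 8)
size 160, align 8
data bytes 145, size 160 → padding 15

15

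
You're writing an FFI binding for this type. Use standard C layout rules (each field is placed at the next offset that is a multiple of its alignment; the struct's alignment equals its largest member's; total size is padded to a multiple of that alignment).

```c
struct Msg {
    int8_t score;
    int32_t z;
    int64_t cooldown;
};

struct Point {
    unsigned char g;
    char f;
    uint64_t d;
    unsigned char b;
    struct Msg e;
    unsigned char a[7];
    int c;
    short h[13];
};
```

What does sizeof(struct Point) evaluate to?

Msg: 0..1  score  (1B, 1-aligned); 1..4  -- padding (3B); 4..8  z  (4B, 4-aligned); 8..16  cooldown  (8B, 8-aligned); sizeof = 16, alignof = 8
0..1  g  (1B, 1-aligned)
1..2  f  (1B, 1-aligned)
2..8  -- padding (6B)
8..16  d  (8B, 8-aligned)
16..17  b  (1B, 1-aligned)
17..24  -- padding (7B)
24..40  e  (16B, 8-aligned)
40..47  a  (7B, 1-aligned)
47..48  -- padding (1B)
48..52  c  (4B, 4-aligned)
52..78  h  (26B, 2-aligned)
78..80  -- tail padding (2B)
sizeof = 80, alignof = 8

80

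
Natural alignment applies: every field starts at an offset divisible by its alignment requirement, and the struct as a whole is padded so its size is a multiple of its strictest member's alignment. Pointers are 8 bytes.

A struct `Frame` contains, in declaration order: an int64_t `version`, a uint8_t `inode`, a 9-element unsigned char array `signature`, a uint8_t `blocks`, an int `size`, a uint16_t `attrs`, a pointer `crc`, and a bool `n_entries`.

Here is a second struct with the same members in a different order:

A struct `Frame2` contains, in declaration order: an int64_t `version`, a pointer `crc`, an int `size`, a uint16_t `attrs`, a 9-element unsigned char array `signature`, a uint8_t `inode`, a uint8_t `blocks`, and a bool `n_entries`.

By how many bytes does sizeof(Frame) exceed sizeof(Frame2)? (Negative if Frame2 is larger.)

version at 0 (size 8, align 8) → ends 8
inode at 8 (size 1, align 1) → ends 9
signature at 9 (size 9, align 1) → ends 18
blocks at 18 (size 1, align 1) → ends 19
pad 1 to align 4 for size
size at 20 (size 4, align 4) → ends 24
attrs at 24 (size 2, align 2) → ends 26
pad 6 to align 8 for crc
crc at 32 (size 8, align 8) → ends 40
n_entries at 40 (size 1, align 1) → ends 41
tail pad 7 to reach multiple of 8
total 48 bytes, alignment 8
— Frame2 —
version at 0 (size 8, align 8) → ends 8
crc at 8 (size 8, align 8) → ends 16
size at 16 (size 4, align 4) → ends 20
attrs at 20 (size 2, align 2) → ends 22
signature at 22 (size 9, align 1) → ends 31
inode at 31 (size 1, align 1) → ends 32
blocks at 32 (size 1, align 1) → ends 33
n_entries at 33 (size 1, align 1) → ends 34
tail pad 6 to reach multiple of 8
total 40 bytes, alignment 8
48 − 40 = 8

8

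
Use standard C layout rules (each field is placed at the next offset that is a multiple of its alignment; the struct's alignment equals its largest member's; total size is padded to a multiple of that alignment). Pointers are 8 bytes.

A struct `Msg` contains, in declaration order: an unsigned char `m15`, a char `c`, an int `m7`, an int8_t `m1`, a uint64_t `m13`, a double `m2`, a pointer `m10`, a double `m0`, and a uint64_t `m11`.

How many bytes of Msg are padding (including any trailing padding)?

9

m15 at 0 (size 1, align 1) → ends 1
c at 1 (size 1, align 1) → ends 2
pad 2 to align 4 for m7
m7 at 4 (size 4, align 4) → ends 8
m1 at 8 (size 1, align 1) → ends 9
pad 7 to align 8 for m13
m13 at 16 (size 8, align 8) → ends 24
m2 at 24 (size 8, align 8) → ends 32
m10 at 32 (size 8, align 8) → ends 40
m0 at 40 (size 8, align 8) → ends 48
m11 at 48 (size 8, align 8) → ends 56
total 56 bytes, alignment 8
data bytes 47, size 56 → padding 9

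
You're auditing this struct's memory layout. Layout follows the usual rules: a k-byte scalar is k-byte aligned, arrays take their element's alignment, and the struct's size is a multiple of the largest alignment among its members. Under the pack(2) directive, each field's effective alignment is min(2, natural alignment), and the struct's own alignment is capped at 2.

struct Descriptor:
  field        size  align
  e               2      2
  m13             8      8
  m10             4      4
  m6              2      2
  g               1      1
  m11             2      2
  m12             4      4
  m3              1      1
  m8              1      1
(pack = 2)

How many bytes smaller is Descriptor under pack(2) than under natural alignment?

14

natural layout:
  @0: e [2B, align 2] → 2
  +6 pad (align 8)
  @8: m13 [8B, align 8] → 16
  @16: m10 [4B, align 4] → 20
  @20: m6 [2B, align 2] → 22
  @22: g [1B, align 1] → 23
  +1 pad (align 2)
  @24: m11 [2B, align 2] → 26
  +2 pad (align 4)
  @28: m12 [4B, align 4] → 32
  @32: m3 [1B, align 1] → 33
  @33: m8 [1B, align 1] → 34
  +6 tail pad (align 8)
  size 40, align 8
packed(2) layout:
  @0: e [2B, align 2] → 2
  @2: m13 [8B, align 2] → 10
  @10: m10 [4B, align 2] → 14
  @14: m6 [2B, align 2] → 16
  @16: g [1B, align 1] → 17
  +1 pad (align 2)
  @18: m11 [2B, align 2] → 20
  @20: m12 [4B, align 2] → 24
  @24: m3 [1B, align 1] → 25
  @25: m8 [1B, align 1] → 26
  size 26, align 2
40 − 26 = 14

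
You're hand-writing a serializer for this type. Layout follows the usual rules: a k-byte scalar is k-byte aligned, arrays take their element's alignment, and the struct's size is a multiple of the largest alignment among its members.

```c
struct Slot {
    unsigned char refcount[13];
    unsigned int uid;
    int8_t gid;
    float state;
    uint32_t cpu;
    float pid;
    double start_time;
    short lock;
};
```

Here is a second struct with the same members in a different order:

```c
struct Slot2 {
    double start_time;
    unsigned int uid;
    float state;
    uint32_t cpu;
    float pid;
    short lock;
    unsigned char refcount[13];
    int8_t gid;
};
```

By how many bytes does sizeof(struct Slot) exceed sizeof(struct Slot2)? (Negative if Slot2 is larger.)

16

0..13  refcount  (13B, 1-aligned)
13..16  -- padding (3B)
16..20  uid  (4B, 4-aligned)
20..21  gid  (1B, 1-aligned)
21..24  -- padding (3B)
24..28  state  (4B, 4-aligned)
28..32  cpu  (4B, 4-aligned)
32..36  pid  (4B, 4-aligned)
36..40  -- padding (4B)
40..48  start_time  (8B, 8-aligned)
48..50  lock  (2B, 2-aligned)
50..56  -- tail padding (6B)
sizeof = 56, alignof = 8
— Slot2 —
0..8  start_time  (8B, 8-aligned)
8..12  uid  (4B, 4-aligned)
12..16  state  (4B, 4-aligned)
16..20  cpu  (4B, 4-aligned)
20..24  pid  (4B, 4-aligned)
24..26  lock  (2B, 2-aligned)
26..39  refcount  (13B, 1-aligned)
39..40  gid  (1B, 1-aligned)
sizeof = 40, alignof = 8
56 − 40 = 16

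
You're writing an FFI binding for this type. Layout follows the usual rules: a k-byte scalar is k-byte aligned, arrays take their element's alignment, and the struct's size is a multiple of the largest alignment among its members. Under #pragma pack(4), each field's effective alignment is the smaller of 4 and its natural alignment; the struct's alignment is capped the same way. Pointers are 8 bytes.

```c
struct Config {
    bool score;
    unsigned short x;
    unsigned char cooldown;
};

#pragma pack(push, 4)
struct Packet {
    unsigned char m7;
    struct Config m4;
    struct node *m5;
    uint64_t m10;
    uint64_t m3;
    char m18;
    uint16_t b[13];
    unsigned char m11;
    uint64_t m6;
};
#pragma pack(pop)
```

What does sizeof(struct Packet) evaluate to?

72 bytes

Config: score at 0 (size 1, align 1) → ends 1; pad 1 to align 2 for x; x at 2 (size 2, align 2) → ends 4; cooldown at 4 (size 1, align 1) → ends 5; tail pad 1 to reach multiple of 2; total 6 bytes, alignment 2
m7 at 0 (size 1, align 1) → ends 1
pad 1 to align 2 for m4
m4 at 2 (size 6, align 2) → ends 8
m5 at 8 (size 8, align 4) → ends 16
m10 at 16 (size 8, align 4) → ends 24
m3 at 24 (size 8, align 4) → ends 32
m18 at 32 (size 1, align 1) → ends 33
pad 1 to align 2 for b
b at 34 (size 26, align 2) → ends 60
m11 at 60 (size 1, align 1) → ends 61
pad 3 to align 4 for m6
m6 at 64 (size 8, align 4) → ends 72
total 72 bytes, alignment 4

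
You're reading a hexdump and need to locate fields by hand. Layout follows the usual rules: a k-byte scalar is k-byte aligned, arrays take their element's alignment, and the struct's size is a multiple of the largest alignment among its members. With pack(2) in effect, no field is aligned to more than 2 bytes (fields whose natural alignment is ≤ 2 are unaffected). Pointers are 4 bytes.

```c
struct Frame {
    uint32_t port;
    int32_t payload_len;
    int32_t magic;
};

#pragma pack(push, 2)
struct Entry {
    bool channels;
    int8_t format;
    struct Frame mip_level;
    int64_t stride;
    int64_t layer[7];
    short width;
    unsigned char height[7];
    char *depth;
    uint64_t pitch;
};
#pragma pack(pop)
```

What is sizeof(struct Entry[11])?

1100

Frame: port at 0 (size 4, align 4) → ends 4; payload_len at 4 (size 4, align 4) → ends 8; magic at 8 (size 4, align 4) → ends 12; total 12 bytes, alignment 4
channels at 0 (size 1, align 1) → ends 1
format at 1 (size 1, align 1) → ends 2
mip_level at 2 (size 12, align 2) → ends 14
stride at 14 (size 8, align 2) → ends 22
layer at 22 (size 56, align 2) → ends 78
width at 78 (size 2, align 2) → ends 80
height at 80 (size 7, align 1) → ends 87
pad 1 to align 2 for depth
depth at 88 (size 4, align 2) → ends 92
pitch at 92 (size 8, align 2) → ends 100
total 100 bytes, alignment 2
array of 11: 11 × 100 = 1100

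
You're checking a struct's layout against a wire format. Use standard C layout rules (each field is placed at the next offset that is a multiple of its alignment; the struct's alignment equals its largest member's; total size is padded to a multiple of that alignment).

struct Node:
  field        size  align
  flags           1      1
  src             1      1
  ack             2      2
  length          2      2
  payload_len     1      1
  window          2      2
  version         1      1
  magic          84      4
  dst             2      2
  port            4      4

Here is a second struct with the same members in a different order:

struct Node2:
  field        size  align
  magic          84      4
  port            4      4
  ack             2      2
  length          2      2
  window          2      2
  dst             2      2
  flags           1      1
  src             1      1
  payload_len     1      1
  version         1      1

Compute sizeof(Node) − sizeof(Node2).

0..1  flags  (1B, 1-aligned)
1..2  src  (1B, 1-aligned)
2..4  ack  (2B, 2-aligned)
4..6  length  (2B, 2-aligned)
6..7  payload_len  (1B, 1-aligned)
7..8  -- padding (1B)
8..10  window  (2B, 2-aligned)
10..11  version  (1B, 1-aligned)
11..12  -- padding (1B)
12..96  magic  (84B, 4-aligned)
96..98  dst  (2B, 2-aligned)
98..100  -- padding (2B)
100..104  port  (4B, 4-aligned)
sizeof = 104, alignof = 4
— Node2 —
0..84  magic  (84B, 4-aligned)
84..88  port  (4B, 4-aligned)
88..90  ack  (2B, 2-aligned)
90..92  length  (2B, 2-aligned)
92..94  window  (2B, 2-aligned)
94..96  dst  (2B, 2-aligned)
96..97  flags  (1B, 1-aligned)
97..98  src  (1B, 1-aligned)
98..99  payload_len  (1B, 1-aligned)
99..100  version  (1B, 1-aligned)
sizeof = 100, alignof = 4
104 − 100 = 4

4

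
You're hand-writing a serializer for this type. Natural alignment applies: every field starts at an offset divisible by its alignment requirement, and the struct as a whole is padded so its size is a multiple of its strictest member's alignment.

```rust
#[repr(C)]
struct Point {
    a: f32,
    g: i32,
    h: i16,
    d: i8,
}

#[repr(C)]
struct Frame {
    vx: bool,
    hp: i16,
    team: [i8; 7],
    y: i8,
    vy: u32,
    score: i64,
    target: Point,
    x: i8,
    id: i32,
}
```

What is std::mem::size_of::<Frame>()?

48 bytes

Point: a at 0 (size 4, align 4) → ends 4; g at 4 (size 4, align 4) → ends 8; h at 8 (size 2, align 2) → ends 10; d at 10 (size 1, align 1) → ends 11; tail pad 1 to reach multiple of 4; total 12 bytes, alignment 4
vx at 0 (size 1, align 1) → ends 1
pad 1 to align 2 for hp
hp at 2 (size 2, align 2) → ends 4
team at 4 (size 7, align 1) → ends 11
y at 11 (size 1, align 1) → ends 12
vy at 12 (size 4, align 4) → ends 16
score at 16 (size 8, align 8) → ends 24
target at 24 (size 12, align 4) → ends 36
x at 36 (size 1, align 1) → ends 37
pad 3 to align 4 for id
id at 40 (size 4, align 4) → ends 44
tail pad 4 to reach multiple of 8
total 48 bytes, alignment 8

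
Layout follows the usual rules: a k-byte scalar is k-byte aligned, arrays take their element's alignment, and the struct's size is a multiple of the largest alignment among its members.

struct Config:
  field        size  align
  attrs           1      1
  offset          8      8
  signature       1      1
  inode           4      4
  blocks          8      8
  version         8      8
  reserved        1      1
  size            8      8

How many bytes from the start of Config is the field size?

attrs at 0 (size 1, align 1) → ends 1
pad 7 to align 8 for offset
offset at 8 (size 8, align 8) → ends 16
signature at 16 (size 1, align 1) → ends 17
pad 3 to align 4 for inode
inode at 20 (size 4, align 4) → ends 24
blocks at 24 (size 8, align 8) → ends 32
version at 32 (size 8, align 8) → ends 40
reserved at 40 (size 1, align 1) → ends 41
pad 7 to align 8 for size
size at 48 (size 8, align 8) → ends 56

48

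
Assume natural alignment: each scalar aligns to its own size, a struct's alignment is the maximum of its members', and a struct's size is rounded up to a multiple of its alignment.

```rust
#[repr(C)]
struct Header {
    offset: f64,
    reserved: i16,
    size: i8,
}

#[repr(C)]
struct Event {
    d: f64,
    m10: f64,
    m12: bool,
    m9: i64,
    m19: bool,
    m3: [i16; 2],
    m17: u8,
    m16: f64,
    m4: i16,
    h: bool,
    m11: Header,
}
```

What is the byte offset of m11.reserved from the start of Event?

Header: offset at 0 (size 8, align 8) → ends 8; reserved at 8 (size 2, align 2) → ends 10; size at 10 (size 1, align 1) → ends 11; tail pad 5 to reach multiple of 8; total 16 bytes, alignment 8
d at 0 (size 8, align 8) → ends 8
m10 at 8 (size 8, align 8) → ends 16
m12 at 16 (size 1, align 1) → ends 17
pad 7 to align 8 for m9
m9 at 24 (size 8, align 8) → ends 32
m19 at 32 (size 1, align 1) → ends 33
pad 1 to align 2 for m3
m3 at 34 (size 4, align 2) → ends 38
m17 at 38 (size 1, align 1) → ends 39
pad 1 to align 8 for m16
m16 at 40 (size 8, align 8) → ends 48
m4 at 48 (size 2, align 2) → ends 50
h at 50 (size 1, align 1) → ends 51
pad 5 to align 8 for m11
m11 at 56 (size 16, align 8) → ends 72
within Header: reserved at 8
56 + 8 = 64

64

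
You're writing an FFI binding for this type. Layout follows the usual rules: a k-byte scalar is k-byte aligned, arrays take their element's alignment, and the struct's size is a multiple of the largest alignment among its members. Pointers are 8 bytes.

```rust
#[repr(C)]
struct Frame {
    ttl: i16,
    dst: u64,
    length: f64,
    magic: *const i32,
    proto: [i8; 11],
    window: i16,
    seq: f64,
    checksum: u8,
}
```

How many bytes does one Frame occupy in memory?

64

0..2  ttl  (2B, 2-aligned)
2..8  -- padding (6B)
8..16  dst  (8B, 8-aligned)
16..24  length  (8B, 8-aligned)
24..32  magic  (8B, 8-aligned)
32..43  proto  (11B, 1-aligned)
43..44  -- padding (1B)
44..46  window  (2B, 2-aligned)
46..48  -- padding (2B)
48..56  seq  (8B, 8-aligned)
56..57  checksum  (1B, 1-aligned)
57..64  -- tail padding (7B)
sizeof = 64, alignof = 8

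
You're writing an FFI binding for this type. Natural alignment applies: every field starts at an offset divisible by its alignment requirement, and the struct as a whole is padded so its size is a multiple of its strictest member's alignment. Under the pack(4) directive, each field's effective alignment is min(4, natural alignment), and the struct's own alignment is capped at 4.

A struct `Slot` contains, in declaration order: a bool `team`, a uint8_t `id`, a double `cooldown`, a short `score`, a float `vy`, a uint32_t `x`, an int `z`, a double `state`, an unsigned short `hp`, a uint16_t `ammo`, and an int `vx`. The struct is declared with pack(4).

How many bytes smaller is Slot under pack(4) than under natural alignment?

natural layout:
  0..1  team  (1B, 1-aligned)
  1..2  id  (1B, 1-aligned)
  2..8  -- padding (6B)
  8..16  cooldown  (8B, 8-aligned)
  16..18  score  (2B, 2-aligned)
  18..20  -- padding (2B)
  20..24  vy  (4B, 4-aligned)
  24..28  x  (4B, 4-aligned)
  28..32  z  (4B, 4-aligned)
  32..40  state  (8B, 8-aligned)
  40..42  hp  (2B, 2-aligned)
  42..44  ammo  (2B, 2-aligned)
  44..48  vx  (4B, 4-aligned)
  sizeof = 48, alignof = 8
packed(4) layout:
  0..1  team  (1B, 1-aligned)
  1..2  id  (1B, 1-aligned)
  2..4  -- padding (2B)
  4..12  cooldown  (8B, 4-aligned)
  12..14  score  (2B, 2-aligned)
  14..16  -- padding (2B)
  16..20  vy  (4B, 4-aligned)
  20..24  x  (4B, 4-aligned)
  24..28  z  (4B, 4-aligned)
  28..36  state  (8B, 4-aligned)
  36..38  hp  (2B, 2-aligned)
  38..40  ammo  (2B, 2-aligned)
  40..44  vx  (4B, 4-aligned)
  sizeof = 44, alignof = 4
48 − 44 = 4

4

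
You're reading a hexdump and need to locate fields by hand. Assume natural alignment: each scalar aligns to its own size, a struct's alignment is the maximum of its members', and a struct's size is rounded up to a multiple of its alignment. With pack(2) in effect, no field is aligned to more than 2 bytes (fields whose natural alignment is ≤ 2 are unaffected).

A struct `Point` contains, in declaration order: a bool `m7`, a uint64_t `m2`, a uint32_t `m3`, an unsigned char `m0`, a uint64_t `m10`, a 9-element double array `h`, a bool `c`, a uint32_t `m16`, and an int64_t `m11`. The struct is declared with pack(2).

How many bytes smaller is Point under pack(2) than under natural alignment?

natural layout:
  m7 at 0 (size 1, align 1) → ends 1
  pad 7 to align 8 for m2
  m2 at 8 (size 8, align 8) → ends 16
  m3 at 16 (size 4, align 4) → ends 20
  m0 at 20 (size 1, align 1) → ends 21
  pad 3 to align 8 for m10
  m10 at 24 (size 8, align 8) → ends 32
  h at 32 (size 72, align 8) → ends 104
  c at 104 (size 1, align 1) → ends 105
  pad 3 to align 4 for m16
  m16 at 108 (size 4, align 4) → ends 112
  m11 at 112 (size 8, align 8) → ends 120
  total 120 bytes, alignment 8
packed(2) layout:
  m7 at 0 (size 1, align 1) → ends 1
  pad 1 to align 2 for m2
  m2 at 2 (size 8, align 2) → ends 10
  m3 at 10 (size 4, align 2) → ends 14
  m0 at 14 (size 1, align 1) → ends 15
  pad 1 to align 2 for m10
  m10 at 16 (size 8, align 2) → ends 24
  h at 24 (size 72, align 2) → ends 96
  c at 96 (size 1, align 1) → ends 97
  pad 1 to align 2 for m16
  m16 at 98 (size 4, align 2) → ends 102
  m11 at 102 (size 8, align 2) → ends 110
  total 110 bytes, alignment 2
120 − 110 = 10

10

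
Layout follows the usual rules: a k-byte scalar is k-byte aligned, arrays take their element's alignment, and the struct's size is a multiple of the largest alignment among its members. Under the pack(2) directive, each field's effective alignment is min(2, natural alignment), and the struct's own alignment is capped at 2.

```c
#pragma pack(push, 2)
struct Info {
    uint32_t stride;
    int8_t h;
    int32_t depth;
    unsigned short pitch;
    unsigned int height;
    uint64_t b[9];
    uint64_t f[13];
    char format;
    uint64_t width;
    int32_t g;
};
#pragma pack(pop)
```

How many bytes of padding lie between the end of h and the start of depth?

1

0..4  stride  (4B, 2-aligned)
4..5  h  (1B, 1-aligned)
5..6  -- padding (1B)
6..10  depth  (4B, 2-aligned)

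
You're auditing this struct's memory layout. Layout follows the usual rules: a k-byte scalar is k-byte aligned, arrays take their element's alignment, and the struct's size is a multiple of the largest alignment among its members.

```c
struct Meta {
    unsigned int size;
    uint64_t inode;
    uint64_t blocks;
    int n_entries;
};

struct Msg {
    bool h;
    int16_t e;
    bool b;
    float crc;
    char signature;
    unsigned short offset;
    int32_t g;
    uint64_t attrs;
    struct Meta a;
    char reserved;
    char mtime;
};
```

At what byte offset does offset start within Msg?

14

Meta: @0: size [4B, align 4] → 4; +4 pad (align 8); @8: inode [8B, align 8] → 16; @16: blocks [8B, align 8] → 24; @24: n_entries [4B, align 4] → 28; +4 tail pad (align 8); size 32, align 8
@0: h [1B, align 1] → 1
+1 pad (align 2)
@2: e [2B, align 2] → 4
@4: b [1B, align 1] → 5
+3 pad (align 4)
@8: crc [4B, align 4] → 12
@12: signature [1B, align 1] → 13
+1 pad (align 2)
@14: offset [2B, align 2] → 16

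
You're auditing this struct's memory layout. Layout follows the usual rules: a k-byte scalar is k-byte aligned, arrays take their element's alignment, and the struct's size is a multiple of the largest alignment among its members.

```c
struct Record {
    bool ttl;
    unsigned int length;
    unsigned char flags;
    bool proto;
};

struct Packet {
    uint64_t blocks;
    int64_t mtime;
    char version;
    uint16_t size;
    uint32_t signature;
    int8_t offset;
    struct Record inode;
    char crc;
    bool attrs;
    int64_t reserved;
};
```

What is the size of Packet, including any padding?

Record: @0: ttl [1B, align 1] → 1; +3 pad (align 4); @4: length [4B, align 4] → 8; @8: flags [1B, align 1] → 9; @9: proto [1B, align 1] → 10; +2 tail pad (align 4); size 12, align 4
@0: blocks [8B, align 8] → 8
@8: mtime [8B, align 8] → 16
@16: version [1B, align 1] → 17
+1 pad (align 2)
@18: size [2B, align 2] → 20
@20: signature [4B, align 4] → 24
@24: offset [1B, align 1] → 25
+3 pad (align 4)
@28: inode [12B, align 4] → 40
@40: crc [1B, align 1] → 41
@41: attrs [1B, align 1] → 42
+6 pad (align 8)
@48: reserved [8B, align 8] → 56
size 56, align 8

56 bytes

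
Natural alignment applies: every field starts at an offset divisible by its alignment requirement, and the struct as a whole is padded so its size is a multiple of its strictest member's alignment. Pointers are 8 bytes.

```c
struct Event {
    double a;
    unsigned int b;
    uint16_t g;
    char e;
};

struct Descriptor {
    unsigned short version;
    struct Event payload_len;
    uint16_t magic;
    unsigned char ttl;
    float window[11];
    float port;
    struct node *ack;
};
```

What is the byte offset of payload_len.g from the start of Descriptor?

Event: 0..8  a  (8B, 8-aligned); 8..12  b  (4B, 4-aligned); 12..14  g  (2B, 2-aligned); 14..15  e  (1B, 1-aligned); 15..16  -- tail padding (1B); sizeof = 16, alignof = 8
0..2  version  (2B, 2-aligned)
2..8  -- padding (6B)
8..24  payload_len  (16B, 8-aligned)
within Event: g at 12
8 + 12 = 20

20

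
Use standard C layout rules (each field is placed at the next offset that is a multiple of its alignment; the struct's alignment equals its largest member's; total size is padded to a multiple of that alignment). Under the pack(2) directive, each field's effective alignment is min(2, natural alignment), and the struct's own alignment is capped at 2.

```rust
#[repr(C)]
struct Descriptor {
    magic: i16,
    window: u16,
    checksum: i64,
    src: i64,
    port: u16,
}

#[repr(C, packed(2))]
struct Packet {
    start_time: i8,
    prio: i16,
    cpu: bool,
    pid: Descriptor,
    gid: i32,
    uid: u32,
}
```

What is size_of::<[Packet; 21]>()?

966

Descriptor: magic at 0 (size 2, align 2) → ends 2; window at 2 (size 2, align 2) → ends 4; pad 4 to align 8 for checksum; checksum at 8 (size 8, align 8) → ends 16; src at 16 (size 8, align 8) → ends 24; port at 24 (size 2, align 2) → ends 26; tail pad 6 to reach multiple of 8; total 32 bytes, alignment 8
start_time at 0 (size 1, align 1) → ends 1
pad 1 to align 2 for prio
prio at 2 (size 2, align 2) → ends 4
cpu at 4 (size 1, align 1) → ends 5
pad 1 to align 2 for pid
pid at 6 (size 32, align 2) → ends 38
gid at 38 (size 4, align 2) → ends 42
uid at 42 (size 4, align 2) → ends 46
total 46 bytes, alignment 2
array of 21: 21 × 46 = 966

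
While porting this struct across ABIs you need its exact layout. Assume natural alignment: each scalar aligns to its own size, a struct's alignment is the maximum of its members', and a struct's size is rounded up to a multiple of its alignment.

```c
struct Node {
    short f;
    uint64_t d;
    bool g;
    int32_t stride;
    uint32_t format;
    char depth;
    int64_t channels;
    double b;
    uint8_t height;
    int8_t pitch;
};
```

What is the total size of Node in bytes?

@0: f [2B, align 2] → 2
+6 pad (align 8)
@8: d [8B, align 8] → 16
@16: g [1B, align 1] → 17
+3 pad (align 4)
@20: stride [4B, align 4] → 24
@24: format [4B, align 4] → 28
@28: depth [1B, align 1] → 29
+3 pad (align 8)
@32: channels [8B, align 8] → 40
@40: b [8B, align 8] → 48
@48: height [1B, align 1] → 49
@49: pitch [1B, align 1] → 50
+6 tail pad (align 8)
size 56, align 8

56 bytes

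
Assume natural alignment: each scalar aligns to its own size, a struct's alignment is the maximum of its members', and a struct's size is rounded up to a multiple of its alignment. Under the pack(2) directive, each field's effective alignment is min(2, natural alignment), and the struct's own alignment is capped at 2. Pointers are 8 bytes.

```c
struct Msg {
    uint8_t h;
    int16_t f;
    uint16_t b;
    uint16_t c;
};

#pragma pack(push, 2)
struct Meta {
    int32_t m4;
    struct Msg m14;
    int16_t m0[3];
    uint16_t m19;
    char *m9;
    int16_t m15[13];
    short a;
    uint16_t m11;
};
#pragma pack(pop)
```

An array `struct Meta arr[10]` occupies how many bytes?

Msg: @0: h [1B, align 1] → 1; +1 pad (align 2); @2: f [2B, align 2] → 4; @4: b [2B, align 2] → 6; @6: c [2B, align 2] → 8; size 8, align 2
@0: m4 [4B, align 2] → 4
@4: m14 [8B, align 2] → 12
@12: m0 [6B, align 2] → 18
@18: m19 [2B, align 2] → 20
@20: m9 [8B, align 2] → 28
@28: m15 [26B, align 2] → 54
@54: a [2B, align 2] → 56
@56: m11 [2B, align 2] → 58
size 58, align 2
array of 10: 10 × 58 = 580

580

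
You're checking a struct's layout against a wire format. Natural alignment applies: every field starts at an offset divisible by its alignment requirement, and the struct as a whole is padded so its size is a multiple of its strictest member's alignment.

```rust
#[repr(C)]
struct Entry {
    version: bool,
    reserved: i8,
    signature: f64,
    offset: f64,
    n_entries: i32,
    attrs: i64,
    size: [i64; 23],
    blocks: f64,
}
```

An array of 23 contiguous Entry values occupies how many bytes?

@0: version [1B, align 1] → 1
@1: reserved [1B, align 1] → 2
+6 pad (align 8)
@8: signature [8B, align 8] → 16
@16: offset [8B, align 8] → 24
@24: n_entries [4B, align 4] → 28
+4 pad (align 8)
@32: attrs [8B, align 8] → 40
@40: size [184B, align 8] → 224
@224: blocks [8B, align 8] → 232
size 232, align 8
array of 23: 23 × 232 = 5336

5336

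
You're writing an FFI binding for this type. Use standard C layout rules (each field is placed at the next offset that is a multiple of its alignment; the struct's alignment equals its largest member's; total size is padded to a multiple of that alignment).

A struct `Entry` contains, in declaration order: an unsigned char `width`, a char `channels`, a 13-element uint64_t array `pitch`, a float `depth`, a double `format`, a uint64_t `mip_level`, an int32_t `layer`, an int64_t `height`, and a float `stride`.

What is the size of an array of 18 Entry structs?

@0: width [1B, align 1] → 1
@1: channels [1B, align 1] → 2
+6 pad (align 8)
@8: pitch [104B, align 8] → 112
@112: depth [4B, align 4] → 116
+4 pad (align 8)
@120: format [8B, align 8] → 128
@128: mip_level [8B, align 8] → 136
@136: layer [4B, align 4] → 140
+4 pad (align 8)
@144: height [8B, align 8] → 152
@152: stride [4B, align 4] → 156
+4 tail pad (align 8)
size 160, align 8
array of 18: 18 × 160 = 2880

2880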